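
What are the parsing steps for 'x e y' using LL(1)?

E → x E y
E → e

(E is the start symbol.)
Stack is shown with the top on the left.

Stack    Input    Action
------------------------
E $      x e y $  output E → x E y
x E y $  x e y $  match 'x'
E y $    e y $    output E → e
e y $    e y $    match 'e'
y $      y $      match 'y'
$        $        accept

The string is accepted.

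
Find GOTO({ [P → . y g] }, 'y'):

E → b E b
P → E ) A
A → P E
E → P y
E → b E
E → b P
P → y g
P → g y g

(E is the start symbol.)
{ [P → y . g] }

GOTO(I, 'y') = CLOSURE({ [A → αX.β] : [A → α.Xβ] ∈ I, X = 'y' })

Items with dot before 'y', with the dot advanced:
  [P → . y g] → [P → y . g]
Closure adds nothing (no advanced item has the dot before a non-terminal).

GOTO = { [P → y . g] }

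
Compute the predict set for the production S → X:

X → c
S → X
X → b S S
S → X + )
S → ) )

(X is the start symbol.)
PREDICT(S → X) = (FIRST(RHS) \ {ε}) ∪ (FOLLOW(S) if ε ∈ FIRST(RHS), i.e. RHS ⇒* ε)
FIRST(X) = { 'b', 'c' }
FIRST(X) = { 'b', 'c' }
ε ∉ FIRST(X), so FOLLOW(S) is not added.
PREDICT(S → X) = { 'b', 'c' }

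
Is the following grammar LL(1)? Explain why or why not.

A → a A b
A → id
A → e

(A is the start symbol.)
A grammar is LL(1) if for each non-terminal N with multiple productions, the predict sets of those productions are pairwise disjoint, where PREDICT(N → α) = (FIRST(α) \ {ε}) ∪ (FOLLOW(N) if α ⇒* ε).

For A:
  PREDICT(A → a A b) = { 'a' }
  PREDICT(A → id) = { 'id' }
  PREDICT(A → e) = { 'e' }

All predict sets are disjoint. The grammar IS LL(1).

Answer: Yes, the grammar is LL(1).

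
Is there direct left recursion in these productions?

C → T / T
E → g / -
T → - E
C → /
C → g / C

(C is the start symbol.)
No direct left recursion

Direct left recursion occurs when N → N α for some non-terminal N (the right-hand side begins with the left-hand side itself).

C → T / T: starts with T
E → g / -: starts with g
T → - E: starts with '-'
C → /: starts with '/'
C → g / C: starts with g

No direct left recursion found.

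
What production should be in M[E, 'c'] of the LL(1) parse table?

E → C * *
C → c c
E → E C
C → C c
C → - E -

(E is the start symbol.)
E → C * *, E → E C

To find M[E, 'c'], we find productions for E where 'c' is in the predict set (PREDICT(N → α) = (FIRST(α) \ {ε}) ∪ (FOLLOW(N) if α ⇒* ε)).

Relevant sets:
  FIRST(C) = { '-', 'c' }
  FIRST(E) = { '-', 'c' }

E → C * *: PREDICT = { '-', 'c' }
  'c' is in predict set, so this production goes in M[E, 'c']
E → E C: PREDICT = { '-', 'c' }
  'c' is in predict set, so this production goes in M[E, 'c']

M[E, 'c'] = E → C * *, E → E C  (a multiply-defined cell — the grammar is not LL(1))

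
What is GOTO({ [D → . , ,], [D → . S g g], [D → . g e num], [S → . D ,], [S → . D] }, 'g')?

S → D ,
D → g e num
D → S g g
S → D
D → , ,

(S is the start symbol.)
{ [D → g . e num] }

GOTO(I, 'g') = CLOSURE({ [A → αX.β] : [A → α.Xβ] ∈ I, X = 'g' })

Items with dot before 'g', with the dot advanced:
  [D → . g e num] → [D → g . e num]
Closure adds nothing (no advanced item has the dot before a non-terminal).

GOTO = { [D → g . e num] }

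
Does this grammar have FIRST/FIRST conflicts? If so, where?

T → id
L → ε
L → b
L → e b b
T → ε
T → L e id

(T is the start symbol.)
A FIRST/FIRST conflict occurs when two productions N → α and N → β for the same non-terminal have FIRST(α) ∩ FIRST(β) ≠ ∅ (with ε ∈ FIRST of a nullable right-hand side, so two nullable alternatives also conflict).

FIRST sets of the non-terminals at (or reachable through a nullable prefix from) the front of some alternative:
  FIRST(L) = { 'b', 'e', ε }

Productions for T:
  T → id: FIRST = { 'id' }
  T → ε: FIRST = { ε }
  T → L e id: FIRST = { 'b', 'e' }
Productions for L:
  L → ε: FIRST = { ε }
  L → b: FIRST = { 'b' }
  L → e b b: FIRST = { 'e' }

All alternatives of each non-terminal have pairwise disjoint FIRST sets.

Answer: No FIRST/FIRST conflicts.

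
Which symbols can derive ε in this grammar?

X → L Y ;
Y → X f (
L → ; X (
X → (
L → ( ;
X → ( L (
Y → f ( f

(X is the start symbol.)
None

There are no ε-productions, so no non-terminal can derive ε.
No non-terminals are nullable.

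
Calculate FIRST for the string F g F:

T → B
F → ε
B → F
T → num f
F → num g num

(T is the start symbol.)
{ 'g', 'num' }

FIRST sets of the non-terminals involved (from the grammar, by fixed-point iteration):
  FIRST(F) = { 'num', ε }

To compute FIRST(F g F), process the symbols left to right:
Symbol F is a non-terminal. Add FIRST(F) \ {ε} = { 'num' }
F is nullable (ε ∈ FIRST(F)), continue to the next symbol.
Symbol g is a terminal. Add 'g' and stop.
FIRST(F g F) = { 'g', 'num' }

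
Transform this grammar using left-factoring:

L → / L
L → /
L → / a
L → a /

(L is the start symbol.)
L → / L'
L' → L
L' → ε
L' → a
L → a /

Left-factoring transforms A → αβ₁ | αβ₂ into A → αA' and A' → β₁ | β₂
(α is the longest common prefix among the alternatives). Repeat until
no nonterminal has two alternatives with a common prefix.

Round 1: L has alternatives sharing prefix '/'. Introduce L': L → / L'
  Add: L' → L
  Add: L' → ε
  Add: L' → a

No remaining common prefixes — done.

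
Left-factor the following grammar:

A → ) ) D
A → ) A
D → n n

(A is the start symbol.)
Left-factoring transforms A → αβ₁ | αβ₂ into A → αA' and A' → β₁ | β₂
(α is the longest common prefix among the alternatives). Repeat until
no nonterminal has two alternatives with a common prefix.

Round 1: A has alternatives sharing prefix ')'. Introduce A': A → ) A'
  Add: A' → ) D
  Add: A' → A

No remaining common prefixes — done.

Resulting grammar:
A → ) A'
A' → ) D
A' → A
D → n n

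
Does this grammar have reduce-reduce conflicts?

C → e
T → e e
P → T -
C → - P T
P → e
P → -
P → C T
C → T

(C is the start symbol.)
Augment with C' → C and build the canonical LR(0) collection (I0 = CLOSURE({[C' → . C]}), then GOTO on every symbol after a dot until no new states appear). It has 15 states:
  I0: { [C → . - P T], [C → . T], [C → . e], [C' → . C], [T → . e e] }  — shift
  I1: { [C → - . P T], [C → . - P T], [C → . T], [C → . e], [P → . -], [P → . C T], [P → . T -], [P → . e], [T → . e e] }  — shift
  I2: { [C' → C .] }  — accept
  I3: { [C → T .] }  — reduce
  I4: { [C → e .], [T → e . e] }  — shift, reduce
  I5: { [T → e e .] }  — reduce
  I6: { [C → - . P T], [C → . - P T], [C → . T], [C → . e], [P → - .], [P → . -], [P → . C T], [P → . T -], [P → . e], [T → . e e] }  — shift, reduce
  I7: { [P → C . T], [T → . e e] }  — shift
  I8: { [C → - P . T], [T → . e e] }  — shift
  I9: { [C → T .], [P → T . -] }  — shift, reduce
  I10: { [C → e .], [P → e .], [T → e . e] }  — shift, 2 reduces
  I11: { [P → T - .] }  — reduce
  I12: { [C → - P T .] }  — reduce
  I13: { [T → e . e] }  — shift
  I14: { [P → C T .] }  — reduce

I10 contains complete items [C → e .], [P → e .] — reduce-reduce conflict.

Answer: Yes — I10: [C → e .] vs [P → e .]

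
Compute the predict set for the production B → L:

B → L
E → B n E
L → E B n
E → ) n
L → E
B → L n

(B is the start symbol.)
{ ')' }

PREDICT(B → L) = (FIRST(RHS) \ {ε}) ∪ (FOLLOW(B) if ε ∈ FIRST(RHS), i.e. RHS ⇒* ε)
FIRST(L) = { ')' }
FIRST(L) = { ')' }
ε ∉ FIRST(L), so FOLLOW(B) is not added.
PREDICT(B → L) = { ')' }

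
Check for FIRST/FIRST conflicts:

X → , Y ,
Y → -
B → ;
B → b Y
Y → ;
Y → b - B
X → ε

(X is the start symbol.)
A FIRST/FIRST conflict occurs when two productions N → α and N → β for the same non-terminal have FIRST(α) ∩ FIRST(β) ≠ ∅ (with ε ∈ FIRST of a nullable right-hand side, so two nullable alternatives also conflict).

Productions for X:
  X → , Y ,: FIRST = { ',' }
  X → ε: FIRST = { ε }
Productions for Y:
  Y → -: FIRST = { '-' }
  Y → ;: FIRST = { ';' }
  Y → b - B: FIRST = { 'b' }
Productions for B:
  B → ;: FIRST = { ';' }
  B → b Y: FIRST = { 'b' }

All alternatives of each non-terminal have pairwise disjoint FIRST sets.

Answer: No FIRST/FIRST conflicts.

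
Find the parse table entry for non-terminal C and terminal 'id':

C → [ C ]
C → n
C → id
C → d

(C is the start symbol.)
C → id

To find M[C, 'id'], we find productions for C where 'id' is in the predict set (PREDICT(N → α) = (FIRST(α) \ {ε}) ∪ (FOLLOW(N) if α ⇒* ε)).

C → [ C ]: PREDICT = { '[' }
C → n: PREDICT = { 'n' }
C → id: PREDICT = { 'id' }
  'id' is in predict set, so this production goes in M[C, 'id']
C → d: PREDICT = { 'd' }

M[C, 'id'] = C → id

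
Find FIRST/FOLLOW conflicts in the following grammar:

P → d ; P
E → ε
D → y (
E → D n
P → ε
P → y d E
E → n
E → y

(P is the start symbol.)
No FIRST/FOLLOW conflicts.

A FIRST/FOLLOW conflict occurs when a non-terminal N has a nullable alternative N → β (β ⇒* ε) and another alternative N → α with FIRST(α) ∩ FOLLOW(N) ≠ ∅: on such a lookahead the parser cannot decide between expanding α and letting N vanish via β.

Nullable non-terminals: E, P.
FIRST sets used below: FIRST(D) = { 'y' }

E: nullable alternative(s) E → ε; FOLLOW(E) = { $ }
  E → ε: FIRST \ {ε} = { } — this is the only nullable alternative, skip
  E → D n: FIRST \ {ε} = { 'y' } — disjoint from FOLLOW(E)
  E → n: FIRST \ {ε} = { 'n' } — disjoint from FOLLOW(E)
  E → y: FIRST \ {ε} = { 'y' } — disjoint from FOLLOW(E)

P: nullable alternative(s) P → ε; FOLLOW(P) = { $ }
  P → d ; P: FIRST \ {ε} = { 'd' } — disjoint from FOLLOW(P)
  P → ε: FIRST \ {ε} = { } — this is the only nullable alternative, skip
  P → y d E: FIRST \ {ε} = { 'y' } — disjoint from FOLLOW(P)

D has no nullable alternative, so no FIRST/FOLLOW check is needed there.

No FIRST/FOLLOW conflicts found.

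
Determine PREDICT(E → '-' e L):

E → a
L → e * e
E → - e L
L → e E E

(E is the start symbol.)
{ '-' }

PREDICT(E → '-' e L) = (FIRST(RHS) \ {ε}) ∪ (FOLLOW(E) if ε ∈ FIRST(RHS), i.e. RHS ⇒* ε)
FIRST('-' e L) = { '-' }
ε ∉ FIRST('-' e L), so FOLLOW(E) is not added.
PREDICT(E → '-' e L) = { '-' }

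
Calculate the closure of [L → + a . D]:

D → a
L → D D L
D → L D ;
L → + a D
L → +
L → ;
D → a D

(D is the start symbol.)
Start with: [L → + a . D]
  [L → + a . D] has the dot before D: add [D → . a], [D → . L D ;], [D → . a D]
  [D → . L D ;] has the dot before L: add [L → . D D L], [L → . + a D], [L → . +], [L → . ;]
No further items can be added.

CLOSURE = { [D → . L D ;], [D → . a D], [D → . a], [L → + a . D], [L → . + a D], [L → . +], [L → . ;], [L → . D D L] }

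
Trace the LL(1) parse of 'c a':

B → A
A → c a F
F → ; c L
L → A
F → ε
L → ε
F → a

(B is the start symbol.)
Stack is shown with the top on the left.

Stack    Input  Action
----------------------
B $      c a $  output B → A
A $      c a $  output A → c a F
c a F $  c a $  match 'c'
a F $    a $    match 'a'
F $      $      output F → ε
$        $      accept

The string is accepted.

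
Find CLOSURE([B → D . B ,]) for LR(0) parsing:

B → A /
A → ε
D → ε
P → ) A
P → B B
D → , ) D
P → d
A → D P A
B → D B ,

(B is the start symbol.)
{ [A → . D P A], [A → .], [B → . A /], [B → . D B ,], [B → D . B ,], [D → . , ) D], [D → .] }

Start with: [B → D . B ,]
  [B → D . B ,] has the dot before B: add [B → . A /], [B → . D B ,]
  [B → . A /] has the dot before A: add [A → .], [A → . D P A]
  [B → . D B ,] has the dot before D: add [D → .], [D → . , ) D]
No further items can be added.

CLOSURE = { [A → . D P A], [A → .], [B → . A /], [B → . D B ,], [B → D . B ,], [D → . , ) D], [D → .] }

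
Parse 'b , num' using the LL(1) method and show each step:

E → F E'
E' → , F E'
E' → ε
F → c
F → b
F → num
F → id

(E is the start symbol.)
LL(1) parsing maintains a stack (initially the start symbol over $) and the input. At each step: if the stack top is a terminal, match it against the current input token; if it is a non-terminal N, replace it with the RHS of M[N, lookahead] (the unique production whose predict set contains the lookahead).

Stack is shown with the top on the left.

Stack     Input      Action
---------------------------
E $       b , num $  output E → F E'
F E' $    b , num $  output F → b
b E' $    b , num $  match 'b'
E' $      , num $    output E' → , F E'
, F E' $  , num $    match ','
F E' $    num $      output F → num
num E' $  num $      match 'num'
E' $      $          output E' → ε
$         $          accept

The string is accepted.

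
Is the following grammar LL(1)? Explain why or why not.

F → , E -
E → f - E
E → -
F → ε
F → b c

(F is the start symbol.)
A grammar is LL(1) if for each non-terminal N with multiple productions, the predict sets of those productions are pairwise disjoint, where PREDICT(N → α) = (FIRST(α) \ {ε}) ∪ (FOLLOW(N) if α ⇒* ε).

Relevant sets:
  FOLLOW(F) = { $ }

For F:
  PREDICT(F → ',' E '-') = { ',' }
  PREDICT(F → ε) = { $ }
  PREDICT(F → b c) = { 'b' }
For E:
  PREDICT(E → f '-' E) = { 'f' }
  PREDICT(E → '-') = { '-' }

All predict sets are disjoint. The grammar IS LL(1).

Answer: Yes, the grammar is LL(1).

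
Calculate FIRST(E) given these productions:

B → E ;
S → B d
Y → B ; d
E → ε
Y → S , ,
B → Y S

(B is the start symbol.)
To compute FIRST(E), examine every production with E on the left-hand side, reading each right-hand side left to right until a non-nullable symbol is reached.

From E → ε:
  - ε-production, so ε ∈ FIRST(E)

Collecting: FIRST(E) = { ε }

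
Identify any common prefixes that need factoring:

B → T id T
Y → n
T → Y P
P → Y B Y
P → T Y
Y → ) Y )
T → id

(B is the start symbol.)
Left-factoring is needed when two productions for the same non-terminal
share a common prefix on the right-hand side.

Productions for Y:
  Y → n
  Y → ) Y )
Productions for T:
  T → Y P
  T → id
Productions for P:
  P → Y B Y
  P → T Y

No common prefixes found.

Answer: No, left-factoring is not needed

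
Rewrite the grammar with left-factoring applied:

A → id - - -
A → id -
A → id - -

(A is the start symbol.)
Left-factoring transforms A → αβ₁ | αβ₂ into A → αA' and A' → β₁ | β₂
(α is the longest common prefix among the alternatives). Repeat until
no nonterminal has two alternatives with a common prefix.

Round 1: A has alternatives sharing prefix 'id -'. Introduce A': A → id - A'
  Add: A' → - -
  Add: A' → ε
  Add: A' → -

Round 2: A' has alternatives sharing prefix '-'. Introduce A'': A' → - A''
  Add: A'' → -
  Add: A'' → ε

No remaining common prefixes — done.

Resulting grammar:
A → id - A'
A' → - A''
A'' → -
A'' → ε
A' → ε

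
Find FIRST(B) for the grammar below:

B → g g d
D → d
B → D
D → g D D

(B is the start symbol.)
To compute FIRST(B), examine every production with B on the left-hand side, reading each right-hand side left to right until a non-nullable symbol is reached.

FIRST sets of the other non-terminals involved (by the same procedure, iterated to a fixed point):
  FIRST(D) = { 'd', 'g' }

From B → g g d:
  - g is a terminal: add 'g' and stop
From B → D:
  - D is a non-terminal: add FIRST(D) \ {ε} = { 'd', 'g' }
    D is not nullable, so stop

Collecting: FIRST(B) = { 'd', 'g' }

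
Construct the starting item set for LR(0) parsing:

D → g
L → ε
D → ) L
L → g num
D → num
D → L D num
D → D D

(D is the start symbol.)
First, augment the grammar with D' → D
I₀ = CLOSURE({ [D' → . D] }):
  [D' → . D] has the dot before D: add [D → . g], [D → . ) L], [D → . num], [D → . L D num], [D → . D D]
  [D → . L D num] has the dot before L: add [L → .], [L → . g num]
No further items can be added.

I₀ = { [D → . ) L], [D → . D D], [D → . L D num], [D → . g], [D → . num], [D' → . D], [L → . g num], [L → .] }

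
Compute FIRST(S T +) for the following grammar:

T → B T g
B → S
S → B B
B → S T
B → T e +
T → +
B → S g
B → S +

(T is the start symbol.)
FIRST sets of the non-terminals involved (from the grammar, by fixed-point iteration):
  FIRST(S) = { '+' }

To compute FIRST(S T +), process the symbols left to right:
Symbol S is a non-terminal. Add FIRST(S) \ {ε} = { '+' }
S is not nullable (ε ∉ FIRST(S)), so stop here.
FIRST(S T +) = { '+' }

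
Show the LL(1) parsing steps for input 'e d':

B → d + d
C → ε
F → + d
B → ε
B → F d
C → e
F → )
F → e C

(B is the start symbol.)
Stack is shown with the top on the left.

Stack    Input  Action
----------------------
B $      e d $  output B → F d
F d $    e d $  output F → e C
e C d $  e d $  match 'e'
C d $    d $    output C → ε
d $      d $    match 'd'
$        $      accept

The string is accepted.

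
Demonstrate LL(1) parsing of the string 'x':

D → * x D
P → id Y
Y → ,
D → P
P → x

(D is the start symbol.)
LL(1) parsing maintains a stack (initially the start symbol over $) and the input. At each step: if the stack top is a terminal, match it against the current input token; if it is a non-terminal N, replace it with the RHS of M[N, lookahead] (the unique production whose predict set contains the lookahead).

Stack is shown with the top on the left.

Stack  Input  Action
--------------------
D $    x $    output D → P
P $    x $    output P → x
x $    x $    match 'x'
$      $      accept

The string is accepted.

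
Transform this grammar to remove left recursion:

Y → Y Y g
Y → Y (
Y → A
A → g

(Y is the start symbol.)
Y → A Y'
Y' → Y g Y'
Y' → ( Y'
Y' → ε
A → g

Y is directly left-recursive. The standard transformation for
  A → A α₁ | ... | A α_m | β₁ | ... | β_n
is
  A  → β₁ A' | ... | β_n A'
  A' → α₁ A' | ... | α_m A' | ε

Y → A becomes Y → A Y'
Y → Y Y g becomes Y' → Y g Y'
Y → Y ( becomes Y' → ( Y'
Add Y' → ε

Productions for other non-terminals are unchanged:
  A → g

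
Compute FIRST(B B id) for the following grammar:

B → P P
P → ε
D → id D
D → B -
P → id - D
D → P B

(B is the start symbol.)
{ 'id' }

FIRST sets of the non-terminals involved (from the grammar, by fixed-point iteration):
  FIRST(B) = { 'id', ε }

To compute FIRST(B B id), process the symbols left to right:
Symbol B is a non-terminal. Add FIRST(B) \ {ε} = { 'id' }
B is nullable (ε ∈ FIRST(B)), continue to the next symbol.
Symbol B is a non-terminal. Add FIRST(B) \ {ε} = { 'id' }
B is nullable (ε ∈ FIRST(B)), continue to the next symbol.
Symbol id is a terminal. Add 'id' and stop.
FIRST(B B id) = { 'id' }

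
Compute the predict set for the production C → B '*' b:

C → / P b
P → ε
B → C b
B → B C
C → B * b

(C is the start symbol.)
{ '/' }

PREDICT(C → B '*' b) = (FIRST(RHS) \ {ε}) ∪ (FOLLOW(C) if ε ∈ FIRST(RHS), i.e. RHS ⇒* ε)
FIRST(B) = { '/' }
FIRST(B '*' b) = { '/' }
ε ∉ FIRST(B '*' b), so FOLLOW(C) is not added.
PREDICT(C → B '*' b) = { '/' }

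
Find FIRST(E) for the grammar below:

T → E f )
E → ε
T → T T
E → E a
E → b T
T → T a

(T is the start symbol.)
{ 'a', 'b', ε }

To compute FIRST(E), examine every production with E on the left-hand side, reading each right-hand side left to right until a non-nullable symbol is reached.

From E → ε:
  - ε-production, so ε ∈ FIRST(E)
From E → E a:
  - E is the symbol being defined: contributes nothing new
    E is nullable, so continue to the next symbol
  - a is a terminal: add 'a' and stop
From E → b T:
  - b is a terminal: add 'b' and stop

Collecting: FIRST(E) = { 'a', 'b', ε }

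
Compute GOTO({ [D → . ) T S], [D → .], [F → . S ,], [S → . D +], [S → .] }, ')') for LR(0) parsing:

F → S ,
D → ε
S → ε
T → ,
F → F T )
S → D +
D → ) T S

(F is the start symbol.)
GOTO(I, ')') = CLOSURE({ [A → αX.β] : [A → α.Xβ] ∈ I, X = ')' })

Items with dot before ')', with the dot advanced:
  [D → . ) T S] → [D → ) . T S]
Closure of the advanced items:
  [D → ) . T S] has the dot before T: add [T → . ,]

GOTO = { [D → ) . T S], [T → . ,] }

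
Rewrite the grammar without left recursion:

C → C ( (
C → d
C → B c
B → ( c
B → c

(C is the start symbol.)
C is directly left-recursive. The standard transformation for
  A → A α₁ | ... | A α_m | β₁ | ... | β_n
is
  A  → β₁ A' | ... | β_n A'
  A' → α₁ A' | ... | α_m A' | ε

C → d becomes C → d C'
C → B c becomes C → B c C'
C → C ( ( becomes C' → ( ( C'
Add C' → ε

Productions for other non-terminals are unchanged:
  B → ( c
  B → c

Resulting grammar:
C → d C'
C → B c C'
C' → ( ( C'
C' → ε
B → ( c
B → c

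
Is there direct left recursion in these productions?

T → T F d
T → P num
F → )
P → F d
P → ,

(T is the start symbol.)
T → T F d: LEFT RECURSIVE (starts with T)
T → P num: starts with P
F → ): starts with ')'
P → F d: starts with F
P → ,: starts with ','

The grammar has direct left recursion on: T.

Answer: Yes, T is left-recursive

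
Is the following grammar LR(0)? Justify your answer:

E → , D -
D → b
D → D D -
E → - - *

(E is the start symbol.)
Yes, the grammar is LR(0)

A grammar is LR(0) if no state in the canonical LR(0) collection has:
  - both a shift item (dot before a terminal) and a complete item (shift-reduce conflict), or
  - two or more complete items (reduce-reduce conflict; the accept item [E' → E .] counts as a complete item here).

Augment with E' → E and build the canonical LR(0) collection (I0 = CLOSURE({[E' → . E]}), then GOTO on every symbol after a dot until no new states appear). It has 11 states:
  I0: { [E → . , D -], [E → . - - *], [E' → . E] }  — shift
  I1: { [D → . D D -], [D → . b], [E → , . D -] }  — shift
  I2: { [E → - . - *] }  — shift
  I3: { [E' → E .] }  — accept
  I4: { [E → - - . *] }  — shift
  I5: { [E → - - * .] }  — reduce
  I6: { [D → . D D -], [D → . b], [D → D . D -], [E → , D . -] }  — shift
  I7: { [D → b .] }  — reduce
  I8: { [E → , D - .] }  — reduce
  I9: { [D → . D D -], [D → . b], [D → D . D -], [D → D D . -] }  — shift
  I10: { [D → D D - .] }  — reduce

Every state is either a pure shift/goto state or contains exactly one complete item and nothing to shift — no conflicts. The grammar is LR(0).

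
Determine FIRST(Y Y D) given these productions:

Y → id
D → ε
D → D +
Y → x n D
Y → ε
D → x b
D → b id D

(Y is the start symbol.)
{ '+', 'b', 'id', 'x', ε }

FIRST sets of the non-terminals involved (from the grammar, by fixed-point iteration):
  FIRST(Y) = { 'id', 'x', ε }
  FIRST(D) = { '+', 'b', 'x', ε }

To compute FIRST(Y Y D), process the symbols left to right:
Symbol Y is a non-terminal. Add FIRST(Y) \ {ε} = { 'id', 'x' }
Y is nullable (ε ∈ FIRST(Y)), continue to the next symbol.
Symbol Y is a non-terminal. Add FIRST(Y) \ {ε} = { 'id', 'x' }
Y is nullable (ε ∈ FIRST(Y)), continue to the next symbol.
Symbol D is a non-terminal. Add FIRST(D) \ {ε} = { '+', 'b', 'x' }
D is nullable (ε ∈ FIRST(D)), continue to the next symbol.
All symbols are nullable, so ε is in the result.
FIRST(Y Y D) = { '+', 'b', 'id', 'x', ε }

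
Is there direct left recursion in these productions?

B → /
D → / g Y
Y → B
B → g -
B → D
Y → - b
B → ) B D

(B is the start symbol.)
Direct left recursion occurs when N → N α for some non-terminal N (the right-hand side begins with the left-hand side itself).

B → /: starts with '/'
D → / g Y: starts with '/'
Y → B: starts with B
B → g -: starts with g
B → D: starts with D
Y → - b: starts with '-'
B → ) B D: starts with ')'

No direct left recursion found.

Answer: No direct left recursion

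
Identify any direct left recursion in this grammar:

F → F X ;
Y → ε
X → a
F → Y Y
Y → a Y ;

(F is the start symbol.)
Yes, F is left-recursive

Direct left recursion occurs when N → N α for some non-terminal N (the right-hand side begins with the left-hand side itself).

F → F X ;: LEFT RECURSIVE (starts with F)
Y → ε: starts with ε
X → a: starts with a
F → Y Y: starts with Y
Y → a Y ;: starts with a

The grammar has direct left recursion on: F.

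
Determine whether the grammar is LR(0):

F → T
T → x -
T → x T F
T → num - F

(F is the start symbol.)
Yes, the grammar is LR(0)

A grammar is LR(0) if no state in the canonical LR(0) collection has:
  - both a shift item (dot before a terminal) and a complete item (shift-reduce conflict), or
  - two or more complete items (reduce-reduce conflict; the accept item [F' → F .] counts as a complete item here).

Augment with F' → F and build the canonical LR(0) collection (I0 = CLOSURE({[F' → . F]}), then GOTO on every symbol after a dot until no new states appear). It has 10 states:
  I0: { [F → . T], [F' → . F], [T → . num - F], [T → . x -], [T → . x T F] }  — shift
  I1: { [F' → F .] }  — accept
  I2: { [F → T .] }  — reduce
  I3: { [T → num . - F] }  — shift
  I4: { [T → . num - F], [T → . x -], [T → . x T F], [T → x . -], [T → x . T F] }  — shift
  I5: { [T → x - .] }  — reduce
  I6: { [F → . T], [T → . num - F], [T → . x -], [T → . x T F], [T → x T . F] }  — shift
  I7: { [T → x T F .] }  — reduce
  I8: { [F → . T], [T → . num - F], [T → . x -], [T → . x T F], [T → num - . F] }  — shift
  I9: { [T → num - F .] }  — reduce

Every state is either a pure shift/goto state or contains exactly one complete item and nothing to shift — no conflicts. The grammar is LR(0).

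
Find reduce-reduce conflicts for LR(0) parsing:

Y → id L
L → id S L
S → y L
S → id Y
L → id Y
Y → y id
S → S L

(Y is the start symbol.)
Yes — I16: [L → id Y .] vs [S → id Y .]; I17: [L → id S L .] vs [S → S L .]

A reduce-reduce conflict occurs when an LR(0) state has two complete items [A → α .] and [B → β .] — both call for a reduction, and with no lookahead the parser cannot choose between them.

Augment with Y' → Y and build the canonical LR(0) collection (I0 = CLOSURE({[Y' → . Y]}), then GOTO on every symbol after a dot until no new states appear). It has 18 states:
  I0: { [Y → . id L], [Y → . y id], [Y' → . Y] }  — shift
  I1: { [Y' → Y .] }  — accept
  I2: { [L → . id S L], [L → . id Y], [Y → id . L] }  — shift
  I3: { [Y → y . id] }  — shift
  I4: { [Y → y id .] }  — reduce
  I5: { [Y → id L .] }  — reduce
  I6: { [L → id . S L], [L → id . Y], [S → . S L], [S → . id Y], [S → . y L], [Y → . id L], [Y → . y id] }  — shift
  I7: { [L → . id S L], [L → . id Y], [L → id S . L], [S → S . L] }  — shift
  I8: { [L → id Y .] }  — reduce
  I9: { [L → . id S L], [L → . id Y], [S → id . Y], [Y → . id L], [Y → . y id], [Y → id . L] }  — shift
  I10: { [L → . id S L], [L → . id Y], [S → y . L], [Y → y . id] }  — shift
  I11: { [S → y L .] }  — reduce
  I12: { [L → id . S L], [L → id . Y], [S → . S L], [S → . id Y], [S → . y L], [Y → . id L], [Y → . y id], [Y → y id .] }  — shift, reduce
  I13: { [S → id Y .] }  — reduce
  I14: { [L → . id S L], [L → . id Y], [L → id . S L], [L → id . Y], [S → . S L], [S → . id Y], [S → . y L], [Y → . id L], [Y → . y id], [Y → id . L] }  — shift
  I15: { [L → . id S L], [L → . id Y], [L → id . S L], [L → id . Y], [S → . S L], [S → . id Y], [S → . y L], [S → id . Y], [Y → . id L], [Y → . y id], [Y → id . L] }  — shift
  I16: { [L → id Y .], [S → id Y .] }  — 2 reduces
  I17: { [L → id S L .], [S → S L .] }  — 2 reduces

I16 contains complete items [L → id Y .], [S → id Y .] — reduce-reduce conflict.
I17 contains complete items [L → id S L .], [S → S L .] — reduce-reduce conflict.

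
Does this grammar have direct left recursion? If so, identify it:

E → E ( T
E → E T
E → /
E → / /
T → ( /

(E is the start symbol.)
Yes, E is left-recursive

Direct left recursion occurs when N → N α for some non-terminal N (the right-hand side begins with the left-hand side itself).

E → E ( T: LEFT RECURSIVE (starts with E)
E → E T: LEFT RECURSIVE (starts with E)
E → /: starts with '/'
E → / /: starts with '/'
T → ( /: starts with '('

The grammar has direct left recursion on: E.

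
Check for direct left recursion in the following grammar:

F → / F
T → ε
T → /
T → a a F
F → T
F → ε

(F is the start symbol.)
F → / F: starts with '/'
T → ε: starts with ε
T → /: starts with '/'
T → a a F: starts with a
F → T: starts with T
F → ε: starts with ε

No direct left recursion found.

Answer: No direct left recursion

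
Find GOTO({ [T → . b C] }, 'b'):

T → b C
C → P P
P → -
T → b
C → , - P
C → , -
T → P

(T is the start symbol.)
{ [C → . , - P], [C → . , -], [C → . P P], [P → . -], [T → b . C] }

GOTO(I, 'b') = CLOSURE({ [A → αX.β] : [A → α.Xβ] ∈ I, X = 'b' })

Items with dot before 'b', with the dot advanced:
  [T → . b C] → [T → b . C]
Closure of the advanced items:
  [T → b . C] has the dot before C: add [C → . P P], [C → . , - P], [C → . , -]
  [C → . P P] has the dot before P: add [P → . -]

GOTO = { [C → . , - P], [C → . , -], [C → . P P], [P → . -], [T → b . C] }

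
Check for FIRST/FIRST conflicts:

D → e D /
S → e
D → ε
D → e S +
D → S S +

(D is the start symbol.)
Yes. D → e D '/' / D → e S '+' on { 'e' }; D → e D '/' / D → S S '+' on { 'e' }; D → e S '+' / D → S S '+' on { 'e' }

A FIRST/FIRST conflict occurs when two productions N → α and N → β for the same non-terminal have FIRST(α) ∩ FIRST(β) ≠ ∅ (with ε ∈ FIRST of a nullable right-hand side, so two nullable alternatives also conflict).

FIRST sets of the non-terminals at (or reachable through a nullable prefix from) the front of some alternative:
  FIRST(S) = { 'e' }

Productions for D:
  D → e D /: FIRST = { 'e' }
  D → ε: FIRST = { ε }
  D → e S +: FIRST = { 'e' }
  D → S S +: FIRST = { 'e' }
S has only one production, so no FIRST/FIRST conflict is possible there.

Conflict for D: D → e D / and D → e S +
  Overlap: { 'e' }
Conflict for D: D → e D / and D → S S +
  Overlap: { 'e' }
Conflict for D: D → e S + and D → S S +
  Overlap: { 'e' }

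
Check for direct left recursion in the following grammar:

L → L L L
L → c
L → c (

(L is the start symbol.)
Direct left recursion occurs when N → N α for some non-terminal N (the right-hand side begins with the left-hand side itself).

L → L L L: LEFT RECURSIVE (starts with L)
L → c: starts with c
L → c (: starts with c

The grammar has direct left recursion on: L.

Answer: Yes, L is left-recursive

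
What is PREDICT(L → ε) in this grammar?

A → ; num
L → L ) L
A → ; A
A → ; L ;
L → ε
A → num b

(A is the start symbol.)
{ ')', ';' }

PREDICT(L → ε) = (FIRST(RHS) \ {ε}) ∪ (FOLLOW(L) if ε ∈ FIRST(RHS), i.e. RHS ⇒* ε)
The right-hand side is ε (FIRST(ε) = { ε }), so the predict set is FOLLOW(L) = { ')', ';' }
PREDICT(L → ε) = { ')', ';' }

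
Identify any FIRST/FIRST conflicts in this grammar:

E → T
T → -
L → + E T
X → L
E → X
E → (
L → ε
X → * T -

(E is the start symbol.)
No FIRST/FIRST conflicts.

FIRST sets of the non-terminals at (or reachable through a nullable prefix from) the front of some alternative:
  FIRST(T) = { '-' }
  FIRST(X) = { '*', '+', ε }
  FIRST(L) = { '+', ε }

Productions for E:
  E → T: FIRST = { '-' }
  E → X: FIRST = { '*', '+', ε }
  E → (: FIRST = { '(' }
Productions for L:
  L → + E T: FIRST = { '+' }
  L → ε: FIRST = { ε }
Productions for X:
  X → L: FIRST = { '+', ε }
  X → * T -: FIRST = { '*' }
T has only one production, so no FIRST/FIRST conflict is possible there.

All alternatives of each non-terminal have pairwise disjoint FIRST sets.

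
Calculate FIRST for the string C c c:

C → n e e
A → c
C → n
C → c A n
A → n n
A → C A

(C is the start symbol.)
FIRST sets of the non-terminals involved (from the grammar, by fixed-point iteration):
  FIRST(C) = { 'c', 'n' }

To compute FIRST(C c c), process the symbols left to right:
Symbol C is a non-terminal. Add FIRST(C) \ {ε} = { 'c', 'n' }
C is not nullable (ε ∉ FIRST(C)), so stop here.
FIRST(C c c) = { 'c', 'n' }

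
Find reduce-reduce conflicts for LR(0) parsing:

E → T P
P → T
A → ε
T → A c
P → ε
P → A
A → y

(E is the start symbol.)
Yes — I3: [A → .] vs [P → .]

A reduce-reduce conflict occurs when an LR(0) state has two complete items [A → α .] and [B → β .] — both call for a reduction, and with no lookahead the parser cannot choose between them.

Augment with E' → E and build the canonical LR(0) collection (I0 = CLOSURE({[E' → . E]}), then GOTO on every symbol after a dot until no new states appear). It has 9 states:
  I0: { [A → . y], [A → .], [E → . T P], [E' → . E], [T → . A c] }  — shift, reduce
  I1: { [T → A . c] }  — shift
  I2: { [E' → E .] }  — accept
  I3: { [A → . y], [A → .], [E → T . P], [P → . A], [P → . T], [P → .], [T → . A c] }  — shift, 2 reduces
  I4: { [A → y .] }  — reduce
  I5: { [P → A .], [T → A . c] }  — shift, reduce
  I6: { [E → T P .] }  — reduce
  I7: { [P → T .] }  — reduce
  I8: { [T → A c .] }  — reduce

I3 contains complete items [A → .], [P → .] — reduce-reduce conflict.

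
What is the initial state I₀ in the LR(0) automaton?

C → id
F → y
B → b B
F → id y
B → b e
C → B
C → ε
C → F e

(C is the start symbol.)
{ [B → . b B], [B → . b e], [C → . B], [C → . F e], [C → . id], [C → .], [C' → . C], [F → . id y], [F → . y] }

First, augment the grammar with C' → C
I₀ = CLOSURE({ [C' → . C] }):
  [C' → . C] has the dot before C: add [C → . id], [C → . B], [C → .], [C → . F e]
  [C → . B] has the dot before B: add [B → . b B], [B → . b e]
  [C → . F e] has the dot before F: add [F → . y], [F → . id y]
No further items can be added.

I₀ = { [B → . b B], [B → . b e], [C → . B], [C → . F e], [C → . id], [C → .], [C' → . C], [F → . id y], [F → . y] }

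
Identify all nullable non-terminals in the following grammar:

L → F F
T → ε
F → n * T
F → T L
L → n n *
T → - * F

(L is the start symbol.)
{ 'T' }

ε-productions: T → ε
So T is immediately nullable.
No further non-terminal can be added: every production for the remaining non-terminals contains a terminal or a non-nullable non-terminal.
Nullable = { 'T' }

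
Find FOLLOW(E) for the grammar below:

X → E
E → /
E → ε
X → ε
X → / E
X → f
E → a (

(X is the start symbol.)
In X → E: E is at the end, add FOLLOW(X)
In X → / E: E is at the end, add FOLLOW(X)

The FOLLOW sets referred to above (computed the same way, to a fixed point):
  FOLLOW(X) = { $ }

Taking the union: FOLLOW(E) = { $ }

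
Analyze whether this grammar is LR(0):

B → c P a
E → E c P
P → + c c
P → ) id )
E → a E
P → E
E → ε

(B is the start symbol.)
A grammar is LR(0) if no state in the canonical LR(0) collection has:
  - both a shift item (dot before a terminal) and a complete item (shift-reduce conflict), or
  - two or more complete items (reduce-reduce conflict; the accept item [B' → B .] counts as a complete item here).

Augment with B' → B and build the canonical LR(0) collection (I0 = CLOSURE({[B' → . B]}), then GOTO on every symbol after a dot until no new states appear). It has 16 states:
  I0: { [B → . c P a], [B' → . B] }  — shift
  I1: { [B' → B .] }  — accept
  I2: { [B → c . P a], [E → . E c P], [E → . a E], [E → .], [P → . ) id )], [P → . + c c], [P → . E] }  — shift, reduce
  I3: { [P → ) . id )] }  — shift
  I4: { [P → + . c c] }  — shift
  I5: { [E → E . c P], [P → E .] }  — shift, reduce
  I6: { [B → c P . a] }  — shift
  I7: { [E → . E c P], [E → . a E], [E → .], [E → a . E] }  — shift, reduce
  I8: { [E → E . c P], [E → a E .] }  — shift, reduce
  I9: { [E → . E c P], [E → . a E], [E → .], [E → E c . P], [P → . ) id )], [P → . + c c], [P → . E] }  — shift, reduce
  I10: { [E → E c P .] }  — reduce
  I11: { [B → c P a .] }  — reduce
  I12: { [P → + c . c] }  — shift
  I13: { [P → + c c .] }  — reduce
  I14: { [P → ) id . )] }  — shift
  I15: { [P → ) id ) .] }  — reduce

Conflict in state I2:
  Shift-reduce conflict between [E → .] and [E → . a E]
So the grammar is NOT LR(0).

Answer: No. Shift-reduce conflict between [E → .] and [E → . a E]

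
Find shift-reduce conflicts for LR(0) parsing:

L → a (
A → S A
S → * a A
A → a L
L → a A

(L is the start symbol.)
A shift-reduce conflict occurs when an LR(0) state has both:
  - a complete (reduce) item [A → α .] (dot at the end), and
  - a shift item [B → β . c γ] (dot before a terminal).

Augment with L' → L and build the canonical LR(0) collection (I0 = CLOSURE({[L' → . L]}), then GOTO on every symbol after a dot until no new states appear). It has 12 states:
  I0: { [L → . a (], [L → . a A], [L' → . L] }  — shift
  I1: { [L' → L .] }  — accept
  I2: { [A → . S A], [A → . a L], [L → a . (], [L → a . A], [S → . * a A] }  — shift
  I3: { [L → a ( .] }  — reduce
  I4: { [S → * . a A] }  — shift
  I5: { [L → a A .] }  — reduce
  I6: { [A → . S A], [A → . a L], [A → S . A], [S → . * a A] }  — shift
  I7: { [A → a . L], [L → . a (], [L → . a A] }  — shift
  I8: { [A → a L .] }  — reduce
  I9: { [A → S A .] }  — reduce
  I10: { [A → . S A], [A → . a L], [S → * a . A], [S → . * a A] }  — shift
  I11: { [S → * a A .] }  — reduce

No state contains both a complete item and a shift item.

Answer: No shift-reduce conflicts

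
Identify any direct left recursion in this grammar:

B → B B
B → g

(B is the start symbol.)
Yes, B is left-recursive

Direct left recursion occurs when N → N α for some non-terminal N (the right-hand side begins with the left-hand side itself).

B → B B: LEFT RECURSIVE (starts with B)
B → g: starts with g

The grammar has direct left recursion on: B.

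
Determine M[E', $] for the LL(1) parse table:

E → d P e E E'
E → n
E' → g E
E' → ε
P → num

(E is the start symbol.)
To find M[E', $], we find productions for E' where $ is in the predict set (PREDICT(N → α) = (FIRST(α) \ {ε}) ∪ (FOLLOW(N) if α ⇒* ε)).

Relevant sets:
  FOLLOW(E') = { $, 'g' }

E' → g E: PREDICT = { 'g' }
E' → ε: PREDICT = { $, 'g' }
  $ is in predict set, so this production goes in M[E', $]

M[E', $] = E' → ε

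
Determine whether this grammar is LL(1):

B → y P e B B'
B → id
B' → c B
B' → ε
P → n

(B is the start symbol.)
Relevant sets:
  FOLLOW(B') = { $, 'c' }

For B:
  PREDICT(B → y P e B B') = { 'y' }
  PREDICT(B → id) = { 'id' }
For B':
  PREDICT(B' → c B) = { 'c' }
  PREDICT(B' → ε) = { $, 'c' }
P has a single production, so nothing to check there.

Conflict found: Predict set conflict for B': { 'c' }
The grammar is NOT LL(1).

Answer: No. Predict set conflict for B': { 'c' }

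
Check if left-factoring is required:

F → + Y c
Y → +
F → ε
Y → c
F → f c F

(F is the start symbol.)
No, left-factoring is not needed

Left-factoring is needed when two productions for the same non-terminal
share a common prefix on the right-hand side.

Productions for F:
  F → + Y c
  F → ε
  F → f c F
Productions for Y:
  Y → +
  Y → c

No common prefixes found.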